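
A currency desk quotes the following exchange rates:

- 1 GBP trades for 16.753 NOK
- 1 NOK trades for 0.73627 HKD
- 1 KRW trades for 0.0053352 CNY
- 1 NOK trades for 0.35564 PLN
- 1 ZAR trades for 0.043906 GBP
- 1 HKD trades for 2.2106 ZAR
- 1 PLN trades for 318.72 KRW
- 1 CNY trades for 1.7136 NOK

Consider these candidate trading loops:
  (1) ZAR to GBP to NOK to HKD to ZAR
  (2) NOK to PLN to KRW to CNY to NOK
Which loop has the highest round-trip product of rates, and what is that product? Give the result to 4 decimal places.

1.1972

(1) 0.043906 × 16.753 × 0.73627 × 2.2106 = 1.19719
(2) 0.35564 × 318.72 × 0.0053352 × 1.7136 = 1.03629
Highest is cycle (1) at 1.1972 (>1, arbitrage).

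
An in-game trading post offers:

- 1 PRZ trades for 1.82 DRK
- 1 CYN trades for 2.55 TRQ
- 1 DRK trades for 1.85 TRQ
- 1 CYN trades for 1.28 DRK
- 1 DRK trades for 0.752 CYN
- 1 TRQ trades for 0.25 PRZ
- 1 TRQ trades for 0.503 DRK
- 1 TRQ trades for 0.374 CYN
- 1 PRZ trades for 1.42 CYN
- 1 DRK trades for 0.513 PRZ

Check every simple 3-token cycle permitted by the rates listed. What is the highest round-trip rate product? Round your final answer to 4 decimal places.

0.9646

CYN→TRQ→DRK→CYN: 2.55 × 0.503 × 0.752 = 0.96455
CYN→DRK→PRZ→CYN: 1.28 × 0.513 × 1.42 = 0.93243
CYN→TRQ→PRZ→CYN: 2.55 × 0.25 × 1.42 = 0.90525
CYN→DRK→TRQ→CYN: 1.28 × 1.85 × 0.374 = 0.88563
TRQ→PRZ→DRK→TRQ: 0.25 × 1.82 × 1.85 = 0.84175
Maximum is CYN→TRQ→DRK→CYN at 0.9646; no arbitrage — every cycle loses value.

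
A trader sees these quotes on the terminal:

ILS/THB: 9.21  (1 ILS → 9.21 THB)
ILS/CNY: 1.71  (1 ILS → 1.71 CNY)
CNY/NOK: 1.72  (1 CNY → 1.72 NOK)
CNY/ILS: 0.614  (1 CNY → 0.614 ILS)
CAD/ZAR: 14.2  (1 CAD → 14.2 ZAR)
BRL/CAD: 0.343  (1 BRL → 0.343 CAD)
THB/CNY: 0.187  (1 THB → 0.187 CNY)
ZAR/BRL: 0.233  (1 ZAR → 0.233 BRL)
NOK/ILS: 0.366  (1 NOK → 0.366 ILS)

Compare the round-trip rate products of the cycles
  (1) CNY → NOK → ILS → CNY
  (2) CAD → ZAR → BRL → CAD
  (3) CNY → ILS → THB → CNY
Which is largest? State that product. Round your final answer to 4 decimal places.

(1) 1.72 × 0.366 × 1.71 = 1.07648
(2) 14.2 × 0.233 × 0.343 = 1.13485
(3) 0.614 × 9.21 × 0.187 = 1.05747
Highest is cycle (2) at 1.1348 (>1, arbitrage).

1.1348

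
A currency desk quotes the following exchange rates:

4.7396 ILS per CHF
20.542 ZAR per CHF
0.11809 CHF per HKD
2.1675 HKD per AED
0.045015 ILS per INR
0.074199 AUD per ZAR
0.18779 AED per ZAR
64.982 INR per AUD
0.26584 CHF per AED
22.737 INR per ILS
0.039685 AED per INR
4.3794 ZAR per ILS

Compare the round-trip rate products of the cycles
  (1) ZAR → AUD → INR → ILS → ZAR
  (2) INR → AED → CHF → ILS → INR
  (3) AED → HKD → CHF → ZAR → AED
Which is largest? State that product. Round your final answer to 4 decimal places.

(1) 0.074199 × 64.982 × 0.045015 × 4.3794 = 0.95052
(2) 0.039685 × 0.26584 × 4.7396 × 22.737 = 1.13690
(3) 2.1675 × 0.11809 × 20.542 × 0.18779 = 0.98739
Highest is cycle (2) at 1.1369 (>1, arbitrage).

1.1369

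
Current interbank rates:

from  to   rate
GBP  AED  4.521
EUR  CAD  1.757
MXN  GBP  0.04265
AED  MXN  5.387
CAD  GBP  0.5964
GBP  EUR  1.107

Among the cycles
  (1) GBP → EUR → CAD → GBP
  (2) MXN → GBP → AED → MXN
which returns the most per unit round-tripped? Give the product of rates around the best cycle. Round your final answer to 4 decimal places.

1.1600

(1) 1.107 × 1.757 × 0.5964 = 1.16000
(2) 0.04265 × 4.521 × 5.387 = 1.03872
Highest is cycle (1) at 1.1600 (>1, arbitrage).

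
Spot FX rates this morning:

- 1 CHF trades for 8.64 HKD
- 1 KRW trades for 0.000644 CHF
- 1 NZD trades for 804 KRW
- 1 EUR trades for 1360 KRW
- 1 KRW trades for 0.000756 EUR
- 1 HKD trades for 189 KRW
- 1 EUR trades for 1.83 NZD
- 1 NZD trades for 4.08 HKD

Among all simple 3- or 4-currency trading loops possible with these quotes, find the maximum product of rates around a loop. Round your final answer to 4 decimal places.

1.1123

NZD→KRW→EUR→NZD: 804 × 0.000756 × 1.83 = 1.11232
HKD→KRW→EUR→NZD→HKD: 189 × 0.000756 × 1.83 × 4.08 = 1.06683
CHF→HKD→KRW→CHF: 8.64 × 189 × 0.000644 = 1.05163
Maximum is NZD→KRW→EUR→NZD at 1.1123; arbitrage exists.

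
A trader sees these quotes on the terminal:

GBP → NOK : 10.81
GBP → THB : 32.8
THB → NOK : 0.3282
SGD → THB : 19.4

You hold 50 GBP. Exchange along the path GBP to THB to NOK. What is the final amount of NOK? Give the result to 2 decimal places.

50 GBP × 32.8 = 1640 THB
1640 THB × 0.3282 = 538.248 NOK

538.25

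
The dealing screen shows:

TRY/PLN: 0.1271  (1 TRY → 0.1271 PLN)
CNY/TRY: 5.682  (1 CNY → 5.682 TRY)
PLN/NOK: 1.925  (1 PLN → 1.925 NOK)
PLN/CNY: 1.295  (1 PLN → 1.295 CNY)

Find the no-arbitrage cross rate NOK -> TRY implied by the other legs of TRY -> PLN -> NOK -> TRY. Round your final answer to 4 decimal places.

Known legs of the cycle: 0.1271 × 1.925 = 0.2446675
For no arbitrage the full-cycle product must be 1, so the missing rate is 1 / 0.2446675 ≈ 4.087180.

4.0872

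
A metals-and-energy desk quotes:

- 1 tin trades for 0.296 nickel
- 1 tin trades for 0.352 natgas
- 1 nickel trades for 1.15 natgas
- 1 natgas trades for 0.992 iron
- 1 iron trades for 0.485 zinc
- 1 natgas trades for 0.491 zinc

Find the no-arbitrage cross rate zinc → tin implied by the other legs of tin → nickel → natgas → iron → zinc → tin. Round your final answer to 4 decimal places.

Known legs of the cycle: 0.296 × 1.15 × 0.992 × 0.485 = 0.163773248
For no arbitrage the full-cycle product must be 1, so the missing rate is 1 / 0.163773248 ≈ 6.106003.

6.1060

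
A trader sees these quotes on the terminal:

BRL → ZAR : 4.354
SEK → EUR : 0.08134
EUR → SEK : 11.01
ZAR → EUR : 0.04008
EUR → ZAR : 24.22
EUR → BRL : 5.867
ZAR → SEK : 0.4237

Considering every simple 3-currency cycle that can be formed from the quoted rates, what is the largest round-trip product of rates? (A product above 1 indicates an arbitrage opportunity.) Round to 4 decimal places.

EUR→BRL→ZAR→EUR: 5.867 × 4.354 × 0.04008 = 1.02384
EUR→ZAR→SEK→EUR: 24.22 × 0.4237 × 0.08134 = 0.83471
Maximum is EUR→BRL→ZAR→EUR at 1.0238; arbitrage exists.

1.0238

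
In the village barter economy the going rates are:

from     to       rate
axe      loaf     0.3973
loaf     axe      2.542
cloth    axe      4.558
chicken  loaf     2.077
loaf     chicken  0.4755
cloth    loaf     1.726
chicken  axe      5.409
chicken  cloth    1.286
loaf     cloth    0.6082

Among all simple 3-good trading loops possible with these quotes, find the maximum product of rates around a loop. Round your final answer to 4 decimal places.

axe→loaf→cloth→axe: 0.3973 × 0.6082 × 4.558 = 1.10139
chicken→cloth→loaf→chicken: 1.286 × 1.726 × 0.4755 = 1.05544
chicken→axe→loaf→chicken: 5.409 × 0.3973 × 0.4755 = 1.02185
Maximum is axe→loaf→cloth→axe at 1.1014; arbitrage exists.

1.1014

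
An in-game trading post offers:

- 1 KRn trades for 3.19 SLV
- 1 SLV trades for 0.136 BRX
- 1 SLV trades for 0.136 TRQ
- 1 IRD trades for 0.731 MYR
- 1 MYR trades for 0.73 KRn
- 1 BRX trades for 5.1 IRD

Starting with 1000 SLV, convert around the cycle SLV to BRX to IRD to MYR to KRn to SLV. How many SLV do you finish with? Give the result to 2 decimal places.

1180.70

1000 SLV × 0.136 = 136 BRX
136 BRX × 5.1 = 693.6 IRD
693.6 IRD × 0.731 = 507.0216 MYR
507.0216 MYR × 0.73 = 370.125768 KRn
370.125768 KRn × 3.19 = 1180.70119992 SLV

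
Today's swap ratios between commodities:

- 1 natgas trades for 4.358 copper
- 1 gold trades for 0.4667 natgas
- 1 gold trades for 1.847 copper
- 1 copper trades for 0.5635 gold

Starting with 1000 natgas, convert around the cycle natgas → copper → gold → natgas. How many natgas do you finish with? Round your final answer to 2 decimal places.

1146.09

1000 natgas × 4.358 = 4358 copper
4358 copper × 0.5635 = 2455.733 gold
2455.733 gold × 0.4667 = 1146.0905911 natgas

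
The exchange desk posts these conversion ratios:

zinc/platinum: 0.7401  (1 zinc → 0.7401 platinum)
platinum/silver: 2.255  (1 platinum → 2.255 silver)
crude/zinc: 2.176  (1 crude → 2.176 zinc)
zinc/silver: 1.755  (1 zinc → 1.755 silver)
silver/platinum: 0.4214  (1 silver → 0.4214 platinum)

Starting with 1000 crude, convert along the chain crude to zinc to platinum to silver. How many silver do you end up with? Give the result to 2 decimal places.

1000 crude × 2.176 = 2176 zinc
2176 zinc × 0.7401 = 1610.4576 platinum
1610.4576 platinum × 2.255 = 3631.581888 silver

3631.58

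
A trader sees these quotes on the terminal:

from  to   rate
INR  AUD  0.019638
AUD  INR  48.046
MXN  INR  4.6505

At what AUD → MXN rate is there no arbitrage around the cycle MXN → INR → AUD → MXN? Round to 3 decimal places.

Known legs of the cycle: 4.6505 × 0.019638 = 0.091326519
For no arbitrage the full-cycle product must be 1, so the missing rate is 1 / 0.091326519 ≈ 10.94972.

10.950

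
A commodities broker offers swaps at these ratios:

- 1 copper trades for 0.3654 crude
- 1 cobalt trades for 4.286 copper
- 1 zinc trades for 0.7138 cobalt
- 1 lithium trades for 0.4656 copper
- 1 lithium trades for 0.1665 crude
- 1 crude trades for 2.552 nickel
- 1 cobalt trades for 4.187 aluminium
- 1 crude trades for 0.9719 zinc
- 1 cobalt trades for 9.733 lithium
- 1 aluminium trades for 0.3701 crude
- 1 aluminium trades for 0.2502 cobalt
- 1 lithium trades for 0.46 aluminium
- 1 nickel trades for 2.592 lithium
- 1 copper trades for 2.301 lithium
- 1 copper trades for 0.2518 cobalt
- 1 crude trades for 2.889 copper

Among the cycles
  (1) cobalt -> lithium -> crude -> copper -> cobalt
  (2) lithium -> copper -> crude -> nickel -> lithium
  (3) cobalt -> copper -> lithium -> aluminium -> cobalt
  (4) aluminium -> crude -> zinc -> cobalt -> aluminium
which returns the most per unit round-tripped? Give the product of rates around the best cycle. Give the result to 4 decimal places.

(1) 9.733 × 0.1665 × 2.889 × 0.2518 = 1.17887
(2) 0.4656 × 0.3654 × 2.552 × 2.592 = 1.12537
(3) 4.286 × 2.301 × 0.46 × 0.2502 = 1.13505
(4) 0.3701 × 0.9719 × 0.7138 × 4.187 = 1.07503
Highest is cycle (1) at 1.1789 (>1, arbitrage).

1.1789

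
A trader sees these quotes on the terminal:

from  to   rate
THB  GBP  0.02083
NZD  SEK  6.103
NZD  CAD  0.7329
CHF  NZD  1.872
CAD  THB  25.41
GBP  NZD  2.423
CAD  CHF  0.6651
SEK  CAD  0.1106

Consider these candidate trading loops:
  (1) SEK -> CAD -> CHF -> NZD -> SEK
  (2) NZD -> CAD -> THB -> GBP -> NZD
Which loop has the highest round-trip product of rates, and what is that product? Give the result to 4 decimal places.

0.9399

(1) 0.1106 × 0.6651 × 1.872 × 6.103 = 0.84041
(2) 0.7329 × 25.41 × 0.02083 × 2.423 = 0.93992
Highest is cycle (2) at 0.9399 (≤1, no arbitrage).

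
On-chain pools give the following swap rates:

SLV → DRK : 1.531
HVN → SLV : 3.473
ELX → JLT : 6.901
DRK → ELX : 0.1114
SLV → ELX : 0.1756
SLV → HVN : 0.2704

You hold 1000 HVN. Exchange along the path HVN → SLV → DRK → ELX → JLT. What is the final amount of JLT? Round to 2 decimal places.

1000 HVN × 3.473 = 3473 SLV
3473 SLV × 1.531 = 5317.163 DRK
5317.163 DRK × 0.1114 = 592.3319582 ELX
592.3319582 ELX × 6.901 = 4087.6828435382 JLT

4087.68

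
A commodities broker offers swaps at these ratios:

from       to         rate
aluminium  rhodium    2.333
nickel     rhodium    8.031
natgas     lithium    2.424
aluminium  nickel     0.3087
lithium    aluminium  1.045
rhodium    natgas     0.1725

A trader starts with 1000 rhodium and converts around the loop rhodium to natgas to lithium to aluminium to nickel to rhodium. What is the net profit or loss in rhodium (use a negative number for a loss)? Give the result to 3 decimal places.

1000 rhodium × 0.1725 = 172.5 natgas
172.5 natgas × 2.424 = 418.14 lithium
418.14 lithium × 1.045 = 436.9563 aluminium
436.9563 aluminium × 0.3087 = 134.88840981 nickel
134.88840981 nickel × 8.031 = 1083.28881918411 rhodium
Net change: 1083.28881918411 − 1000 = 83.28881918411 rhodium

83.289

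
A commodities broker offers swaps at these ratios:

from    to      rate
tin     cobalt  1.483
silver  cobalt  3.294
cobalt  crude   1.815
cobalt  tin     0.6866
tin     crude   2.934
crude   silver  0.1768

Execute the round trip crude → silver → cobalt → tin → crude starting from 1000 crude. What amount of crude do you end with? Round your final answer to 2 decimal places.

1173.19

1000 crude × 0.1768 = 176.8 silver
176.8 silver × 3.294 = 582.3792 cobalt
582.3792 cobalt × 0.6866 = 399.86155872 tin
399.86155872 tin × 2.934 = 1173.19381328448 crude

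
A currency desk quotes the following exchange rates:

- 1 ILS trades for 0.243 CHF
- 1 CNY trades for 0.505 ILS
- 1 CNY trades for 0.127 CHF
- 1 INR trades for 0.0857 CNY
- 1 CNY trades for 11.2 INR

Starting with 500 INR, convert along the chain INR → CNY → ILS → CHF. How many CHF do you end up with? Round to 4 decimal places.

500 INR × 0.0857 = 42.85 CNY
42.85 CNY × 0.505 = 21.63925 ILS
21.63925 ILS × 0.243 = 5.25833775 CHF

5.2583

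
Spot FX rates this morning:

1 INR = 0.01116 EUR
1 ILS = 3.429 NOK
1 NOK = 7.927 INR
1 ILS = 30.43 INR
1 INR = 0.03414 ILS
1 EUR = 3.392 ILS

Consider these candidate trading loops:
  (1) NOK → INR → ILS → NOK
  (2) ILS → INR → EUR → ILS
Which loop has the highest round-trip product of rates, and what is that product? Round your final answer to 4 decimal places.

(1) 7.927 × 0.03414 × 3.429 = 0.92798
(2) 30.43 × 0.01116 × 3.392 = 1.15192
Highest is cycle (2) at 1.1519 (>1, arbitrage).

1.1519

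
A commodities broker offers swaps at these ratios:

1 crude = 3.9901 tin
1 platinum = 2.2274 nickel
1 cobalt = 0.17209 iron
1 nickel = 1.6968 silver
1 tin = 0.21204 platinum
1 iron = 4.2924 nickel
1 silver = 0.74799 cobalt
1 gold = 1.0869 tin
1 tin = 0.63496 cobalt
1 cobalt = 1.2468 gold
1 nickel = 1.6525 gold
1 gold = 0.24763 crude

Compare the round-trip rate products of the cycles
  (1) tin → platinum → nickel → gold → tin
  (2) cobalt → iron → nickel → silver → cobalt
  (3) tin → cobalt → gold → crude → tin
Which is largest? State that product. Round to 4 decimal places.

(1) 0.21204 × 2.2274 × 1.6525 × 1.0869 = 0.84830
(2) 0.17209 × 4.2924 × 1.6968 × 0.74799 = 0.93752
(3) 0.63496 × 1.2468 × 0.24763 × 3.9901 = 0.78222
Highest is cycle (2) at 0.9375 (≤1, no arbitrage).

0.9375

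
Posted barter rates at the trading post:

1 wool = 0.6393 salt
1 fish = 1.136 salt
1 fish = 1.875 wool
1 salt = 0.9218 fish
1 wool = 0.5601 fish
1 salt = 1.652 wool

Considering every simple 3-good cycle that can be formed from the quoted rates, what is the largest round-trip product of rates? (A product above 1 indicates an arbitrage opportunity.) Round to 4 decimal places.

fish→wool→salt→fish: 1.875 × 0.6393 × 0.9218 = 1.10495
fish→salt→wool→fish: 1.136 × 1.652 × 0.5601 = 1.05112
Maximum is fish→wool→salt→fish at 1.1050; arbitrage exists.

1.1050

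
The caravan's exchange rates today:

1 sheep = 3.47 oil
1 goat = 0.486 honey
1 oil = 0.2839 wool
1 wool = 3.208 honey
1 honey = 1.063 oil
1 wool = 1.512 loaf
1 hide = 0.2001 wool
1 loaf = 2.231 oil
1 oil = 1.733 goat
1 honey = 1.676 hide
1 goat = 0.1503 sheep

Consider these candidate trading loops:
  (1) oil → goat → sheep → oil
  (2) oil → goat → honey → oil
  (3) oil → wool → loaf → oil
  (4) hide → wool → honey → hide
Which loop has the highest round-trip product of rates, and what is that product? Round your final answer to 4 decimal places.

1.0759

(1) 1.733 × 0.1503 × 3.47 = 0.90383
(2) 1.733 × 0.486 × 1.063 = 0.89530
(3) 0.2839 × 1.512 × 2.231 = 0.95767
(4) 0.2001 × 3.208 × 1.676 = 1.07586
Highest is cycle (4) at 1.0759 (>1, arbitrage).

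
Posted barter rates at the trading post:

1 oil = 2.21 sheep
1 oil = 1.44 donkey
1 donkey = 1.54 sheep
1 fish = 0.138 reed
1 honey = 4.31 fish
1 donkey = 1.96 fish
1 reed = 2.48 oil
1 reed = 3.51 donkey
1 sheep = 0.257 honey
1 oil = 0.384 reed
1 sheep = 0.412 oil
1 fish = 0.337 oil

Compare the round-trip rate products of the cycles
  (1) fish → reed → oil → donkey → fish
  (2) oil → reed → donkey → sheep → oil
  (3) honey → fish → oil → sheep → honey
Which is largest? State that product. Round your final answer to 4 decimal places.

0.9659

(1) 0.138 × 2.48 × 1.44 × 1.96 = 0.96594
(2) 0.384 × 3.51 × 1.54 × 0.412 = 0.85518
(3) 4.31 × 0.337 × 2.21 × 0.257 = 0.82496
Highest is cycle (1) at 0.9659 (≤1, no arbitrage).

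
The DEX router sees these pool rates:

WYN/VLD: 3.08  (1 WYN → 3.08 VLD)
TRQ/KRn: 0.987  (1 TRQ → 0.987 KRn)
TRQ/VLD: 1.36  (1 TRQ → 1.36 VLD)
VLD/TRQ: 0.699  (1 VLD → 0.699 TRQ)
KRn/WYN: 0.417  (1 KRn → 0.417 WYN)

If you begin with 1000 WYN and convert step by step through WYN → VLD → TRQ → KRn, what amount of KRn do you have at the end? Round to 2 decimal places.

2124.93

1000 WYN × 3.08 = 3080 VLD
3080 VLD × 0.699 = 2152.92 TRQ
2152.92 TRQ × 0.987 = 2124.93204 KRn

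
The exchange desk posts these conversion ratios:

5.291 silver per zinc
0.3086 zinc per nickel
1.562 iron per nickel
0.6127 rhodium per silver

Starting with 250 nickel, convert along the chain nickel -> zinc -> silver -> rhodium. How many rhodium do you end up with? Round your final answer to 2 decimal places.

250.10

250 nickel × 0.3086 = 77.15 zinc
77.15 zinc × 5.291 = 408.20065 silver
408.20065 silver × 0.6127 = 250.104538255 rhodium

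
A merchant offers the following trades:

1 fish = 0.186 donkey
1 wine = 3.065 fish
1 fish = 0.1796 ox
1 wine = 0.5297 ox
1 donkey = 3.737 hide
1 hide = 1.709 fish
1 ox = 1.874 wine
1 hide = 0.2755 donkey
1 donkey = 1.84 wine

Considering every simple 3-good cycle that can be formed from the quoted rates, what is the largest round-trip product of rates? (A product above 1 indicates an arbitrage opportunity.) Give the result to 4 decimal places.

hide→fish→donkey→hide: 1.709 × 0.186 × 3.737 = 1.18790
fish→donkey→wine→fish: 0.186 × 1.84 × 3.065 = 1.04897
fish→ox→wine→fish: 0.1796 × 1.874 × 3.065 = 1.03159
Maximum is hide→fish→donkey→hide at 1.1879; arbitrage exists.

1.1879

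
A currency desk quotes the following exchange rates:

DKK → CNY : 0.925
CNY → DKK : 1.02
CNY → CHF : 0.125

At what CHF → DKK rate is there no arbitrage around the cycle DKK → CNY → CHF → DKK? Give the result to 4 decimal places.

Known legs of the cycle: 0.925 × 0.125 = 0.115625
For no arbitrage the full-cycle product must be 1, so the missing rate is 1 / 0.115625 ≈ 8.648649.

8.6486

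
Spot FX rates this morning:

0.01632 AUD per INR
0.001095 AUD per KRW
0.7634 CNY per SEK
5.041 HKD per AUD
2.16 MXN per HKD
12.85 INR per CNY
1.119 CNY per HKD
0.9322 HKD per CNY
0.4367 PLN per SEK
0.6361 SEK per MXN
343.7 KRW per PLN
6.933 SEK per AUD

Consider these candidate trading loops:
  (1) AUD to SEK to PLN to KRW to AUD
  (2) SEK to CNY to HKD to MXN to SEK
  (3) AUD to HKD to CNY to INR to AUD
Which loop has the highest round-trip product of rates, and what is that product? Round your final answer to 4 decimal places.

1.1830

(1) 6.933 × 0.4367 × 343.7 × 0.001095 = 1.13946
(2) 0.7634 × 0.9322 × 2.16 × 0.6361 = 0.97778
(3) 5.041 × 1.119 × 12.85 × 0.01632 = 1.18296
Highest is cycle (3) at 1.1830 (>1, arbitrage).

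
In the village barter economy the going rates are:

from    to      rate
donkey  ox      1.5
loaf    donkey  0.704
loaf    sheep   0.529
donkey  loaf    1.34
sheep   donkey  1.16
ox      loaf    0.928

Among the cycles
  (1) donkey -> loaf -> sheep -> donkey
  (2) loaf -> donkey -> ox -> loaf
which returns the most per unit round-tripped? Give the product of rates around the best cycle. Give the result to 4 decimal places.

0.9800

(1) 1.34 × 0.529 × 1.16 = 0.82228
(2) 0.704 × 1.5 × 0.928 = 0.97997
Highest is cycle (2) at 0.9800 (≤1, no arbitrage).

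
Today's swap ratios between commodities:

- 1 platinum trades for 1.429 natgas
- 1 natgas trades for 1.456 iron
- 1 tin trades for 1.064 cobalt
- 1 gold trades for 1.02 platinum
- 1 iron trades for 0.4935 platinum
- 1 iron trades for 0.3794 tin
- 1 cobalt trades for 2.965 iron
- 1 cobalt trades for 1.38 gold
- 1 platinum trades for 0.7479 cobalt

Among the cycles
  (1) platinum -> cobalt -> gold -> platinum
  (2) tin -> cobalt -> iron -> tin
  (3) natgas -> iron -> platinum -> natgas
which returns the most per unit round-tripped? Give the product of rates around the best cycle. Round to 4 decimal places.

1.1969

(1) 0.7479 × 1.38 × 1.02 = 1.05274
(2) 1.064 × 2.965 × 0.3794 = 1.19692
(3) 1.456 × 0.4935 × 1.429 = 1.02679
Highest is cycle (2) at 1.1969 (>1, arbitrage).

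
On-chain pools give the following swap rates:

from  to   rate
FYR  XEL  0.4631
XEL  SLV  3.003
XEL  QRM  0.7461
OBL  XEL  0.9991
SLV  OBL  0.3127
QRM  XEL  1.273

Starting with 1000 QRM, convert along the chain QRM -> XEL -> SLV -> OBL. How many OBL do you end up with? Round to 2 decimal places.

1195.40

1000 QRM × 1.273 = 1273 XEL
1273 XEL × 3.003 = 3822.819 SLV
3822.819 SLV × 0.3127 = 1195.3955013 OBL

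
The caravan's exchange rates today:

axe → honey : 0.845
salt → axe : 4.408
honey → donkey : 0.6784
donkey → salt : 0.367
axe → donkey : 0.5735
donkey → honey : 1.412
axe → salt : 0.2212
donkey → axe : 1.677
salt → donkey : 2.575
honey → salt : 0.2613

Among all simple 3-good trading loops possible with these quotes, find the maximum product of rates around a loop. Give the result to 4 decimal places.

axe→honey→salt→axe: 0.845 × 0.2613 × 4.408 = 0.97328
donkey→axe→honey→donkey: 1.677 × 0.845 × 0.6784 = 0.96134
donkey→axe→salt→donkey: 1.677 × 0.2212 × 2.575 = 0.95520
donkey→honey→salt→donkey: 1.412 × 0.2613 × 2.575 = 0.95006
donkey→salt→axe→donkey: 0.367 × 4.408 × 0.5735 = 0.92777
Maximum is axe→honey→salt→axe at 0.9733; no arbitrage — every cycle loses value.

0.9733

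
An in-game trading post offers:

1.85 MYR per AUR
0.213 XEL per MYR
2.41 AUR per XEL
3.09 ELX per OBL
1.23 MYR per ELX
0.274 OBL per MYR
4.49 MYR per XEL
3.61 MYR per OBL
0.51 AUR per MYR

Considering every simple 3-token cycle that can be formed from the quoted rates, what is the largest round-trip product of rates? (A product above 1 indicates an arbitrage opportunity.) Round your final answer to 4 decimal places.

1.0414

MYR→OBL→ELX→MYR: 0.274 × 3.09 × 1.23 = 1.04139
MYR→XEL→AUR→MYR: 0.213 × 2.41 × 1.85 = 0.94966
Maximum is MYR→OBL→ELX→MYR at 1.0414; arbitrage exists.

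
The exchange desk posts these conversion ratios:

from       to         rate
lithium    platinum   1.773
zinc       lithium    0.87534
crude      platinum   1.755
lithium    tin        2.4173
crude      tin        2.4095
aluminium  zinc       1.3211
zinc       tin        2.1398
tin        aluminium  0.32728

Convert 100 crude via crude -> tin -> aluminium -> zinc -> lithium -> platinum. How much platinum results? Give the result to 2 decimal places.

161.68

100 crude × 2.4095 = 240.95 tin
240.95 tin × 0.32728 = 78.858116 aluminium
78.858116 aluminium × 1.3211 = 104.1794570476 zinc
104.1794570476 zinc × 0.87534 = 91.192445932046184 lithium
91.192445932046184 lithium × 1.773 = 161.684206637517884232 platinum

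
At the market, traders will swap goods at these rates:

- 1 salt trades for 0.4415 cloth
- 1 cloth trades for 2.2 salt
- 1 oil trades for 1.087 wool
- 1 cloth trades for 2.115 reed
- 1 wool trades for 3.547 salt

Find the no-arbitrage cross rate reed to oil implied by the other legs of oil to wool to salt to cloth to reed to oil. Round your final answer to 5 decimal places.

0.27776

Known legs of the cycle: 1.087 × 3.547 × 0.4415 × 2.115 = 3.6002429795025
For no arbitrage the full-cycle product must be 1, so the missing rate is 1 / 3.6002429795025 ≈ 0.2777590.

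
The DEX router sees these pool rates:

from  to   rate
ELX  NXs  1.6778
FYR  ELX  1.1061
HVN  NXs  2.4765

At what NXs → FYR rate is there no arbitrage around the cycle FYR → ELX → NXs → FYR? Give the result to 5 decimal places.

Known legs of the cycle: 1.1061 × 1.6778 = 1.85581458
For no arbitrage the full-cycle product must be 1, so the missing rate is 1 / 1.85581458 ≈ 0.5388469.

0.53885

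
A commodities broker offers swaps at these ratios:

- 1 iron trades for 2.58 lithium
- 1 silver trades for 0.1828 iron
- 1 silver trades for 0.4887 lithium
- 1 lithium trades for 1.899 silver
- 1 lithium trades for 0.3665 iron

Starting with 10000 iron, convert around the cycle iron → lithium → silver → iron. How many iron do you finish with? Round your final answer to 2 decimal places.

8956.14

10000 iron × 2.58 = 25800 lithium
25800 lithium × 1.899 = 48994.2 silver
48994.2 silver × 0.1828 = 8956.13976 iron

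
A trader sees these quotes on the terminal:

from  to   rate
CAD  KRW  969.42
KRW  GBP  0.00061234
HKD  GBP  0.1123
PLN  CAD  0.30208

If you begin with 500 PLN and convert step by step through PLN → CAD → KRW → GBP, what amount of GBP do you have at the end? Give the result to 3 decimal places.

500 PLN × 0.30208 = 151.04 CAD
151.04 CAD × 969.42 = 146421.1968 KRW
146421.1968 KRW × 0.00061234 = 89.659555648512 GBP

89.660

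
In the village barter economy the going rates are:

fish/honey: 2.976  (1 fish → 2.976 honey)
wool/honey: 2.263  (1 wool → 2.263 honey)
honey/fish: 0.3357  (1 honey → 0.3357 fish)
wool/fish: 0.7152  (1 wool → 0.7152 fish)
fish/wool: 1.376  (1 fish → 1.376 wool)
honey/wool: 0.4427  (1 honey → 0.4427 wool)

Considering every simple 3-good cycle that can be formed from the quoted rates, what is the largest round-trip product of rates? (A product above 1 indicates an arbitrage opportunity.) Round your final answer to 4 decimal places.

1.0453

honey→fish→wool→honey: 0.3357 × 1.376 × 2.263 = 1.04533
honey→wool→fish→honey: 0.4427 × 0.7152 × 2.976 = 0.94226
Maximum is honey→fish→wool→honey at 1.0453; arbitrage exists.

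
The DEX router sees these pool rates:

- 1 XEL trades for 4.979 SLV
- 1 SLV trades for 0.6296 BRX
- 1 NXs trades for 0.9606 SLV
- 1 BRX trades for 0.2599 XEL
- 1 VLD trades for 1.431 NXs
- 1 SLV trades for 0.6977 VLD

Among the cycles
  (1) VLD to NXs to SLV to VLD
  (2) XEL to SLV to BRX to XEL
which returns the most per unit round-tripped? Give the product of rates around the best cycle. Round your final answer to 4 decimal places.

0.9591

(1) 1.431 × 0.9606 × 0.6977 = 0.95907
(2) 4.979 × 0.6296 × 0.2599 = 0.81473
Highest is cycle (1) at 0.9591 (≤1, no arbitrage).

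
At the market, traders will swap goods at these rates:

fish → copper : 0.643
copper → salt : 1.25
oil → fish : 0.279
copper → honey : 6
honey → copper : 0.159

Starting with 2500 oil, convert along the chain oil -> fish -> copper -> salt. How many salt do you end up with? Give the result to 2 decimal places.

560.62

2500 oil × 0.279 = 697.5 fish
697.5 fish × 0.643 = 448.4925 copper
448.4925 copper × 1.25 = 560.615625 salt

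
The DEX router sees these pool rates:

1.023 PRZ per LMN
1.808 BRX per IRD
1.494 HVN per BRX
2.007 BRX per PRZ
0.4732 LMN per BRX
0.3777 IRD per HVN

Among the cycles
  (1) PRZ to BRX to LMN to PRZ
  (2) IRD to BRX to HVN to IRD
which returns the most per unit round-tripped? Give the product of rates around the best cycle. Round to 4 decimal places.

1.0202

(1) 2.007 × 0.4732 × 1.023 = 0.97156
(2) 1.808 × 1.494 × 0.3777 = 1.02023
Highest is cycle (2) at 1.0202 (>1, arbitrage).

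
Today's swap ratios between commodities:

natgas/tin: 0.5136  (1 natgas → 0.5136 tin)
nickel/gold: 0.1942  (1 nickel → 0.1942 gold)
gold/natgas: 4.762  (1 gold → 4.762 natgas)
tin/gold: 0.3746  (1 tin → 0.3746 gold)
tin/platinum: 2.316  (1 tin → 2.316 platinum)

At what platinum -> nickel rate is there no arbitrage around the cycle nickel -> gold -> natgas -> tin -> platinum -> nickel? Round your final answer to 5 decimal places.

Known legs of the cycle: 0.1942 × 4.762 × 0.5136 × 2.316 = 1.10002406632704
For no arbitrage the full-cycle product must be 1, so the missing rate is 1 / 1.10002406632704 ≈ 0.9090710.

0.90907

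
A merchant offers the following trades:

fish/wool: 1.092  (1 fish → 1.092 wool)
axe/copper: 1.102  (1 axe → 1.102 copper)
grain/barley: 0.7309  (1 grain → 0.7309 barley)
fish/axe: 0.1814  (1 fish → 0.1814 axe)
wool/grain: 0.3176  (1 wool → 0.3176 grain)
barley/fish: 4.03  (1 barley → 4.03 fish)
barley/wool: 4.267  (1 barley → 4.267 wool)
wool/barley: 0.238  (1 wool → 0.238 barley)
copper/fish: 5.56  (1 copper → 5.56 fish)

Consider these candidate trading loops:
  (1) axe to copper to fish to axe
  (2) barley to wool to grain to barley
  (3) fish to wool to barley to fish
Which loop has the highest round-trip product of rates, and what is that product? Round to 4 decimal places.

1.1115

(1) 1.102 × 5.56 × 0.1814 = 1.11146
(2) 4.267 × 0.3176 × 0.7309 = 0.99052
(3) 1.092 × 0.238 × 4.03 = 1.04738
Highest is cycle (1) at 1.1115 (>1, arbitrage).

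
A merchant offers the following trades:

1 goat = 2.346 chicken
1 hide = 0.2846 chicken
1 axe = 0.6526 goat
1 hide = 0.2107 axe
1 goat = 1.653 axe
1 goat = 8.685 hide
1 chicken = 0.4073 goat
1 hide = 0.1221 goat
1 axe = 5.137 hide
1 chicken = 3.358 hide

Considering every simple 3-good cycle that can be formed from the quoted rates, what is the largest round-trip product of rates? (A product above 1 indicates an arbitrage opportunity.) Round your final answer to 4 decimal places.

1.1942

hide→axe→goat→hide: 0.2107 × 0.6526 × 8.685 = 1.19421
hide→goat→axe→hide: 0.1221 × 1.653 × 5.137 = 1.03681
chicken→goat→hide→chicken: 0.4073 × 8.685 × 0.2846 = 1.00674
chicken→hide→goat→chicken: 3.358 × 0.1221 × 2.346 = 0.96189
Maximum is hide→axe→goat→hide at 1.1942; arbitrage exists.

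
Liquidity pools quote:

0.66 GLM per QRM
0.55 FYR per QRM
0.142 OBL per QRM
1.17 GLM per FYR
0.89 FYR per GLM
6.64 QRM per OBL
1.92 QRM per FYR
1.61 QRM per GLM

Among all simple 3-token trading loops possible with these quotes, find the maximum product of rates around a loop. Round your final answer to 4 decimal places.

1.1278

FYR→QRM→GLM→FYR: 1.92 × 0.66 × 0.89 = 1.12781
FYR→GLM→QRM→FYR: 1.17 × 1.61 × 0.55 = 1.03604
Maximum is FYR→QRM→GLM→FYR at 1.1278; arbitrage exists.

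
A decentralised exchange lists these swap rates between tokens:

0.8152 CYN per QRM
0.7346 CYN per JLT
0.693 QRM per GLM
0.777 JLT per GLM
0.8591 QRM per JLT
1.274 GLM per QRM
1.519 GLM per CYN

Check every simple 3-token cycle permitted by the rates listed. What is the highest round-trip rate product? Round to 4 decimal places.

JLT→CYN→GLM→JLT: 0.7346 × 1.519 × 0.777 = 0.86702
GLM→QRM→CYN→GLM: 0.693 × 0.8152 × 1.519 = 0.85813
JLT→QRM→GLM→JLT: 0.8591 × 1.274 × 0.777 = 0.85042
Maximum is JLT→CYN→GLM→JLT at 0.8670; no arbitrage — every cycle loses value.

0.8670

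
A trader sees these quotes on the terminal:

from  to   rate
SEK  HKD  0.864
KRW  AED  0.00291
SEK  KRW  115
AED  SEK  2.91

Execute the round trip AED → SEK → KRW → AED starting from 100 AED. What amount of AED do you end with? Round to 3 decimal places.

100 AED × 2.91 = 291 SEK
291 SEK × 115 = 33465 KRW
33465 KRW × 0.00291 = 97.38315 AED

97.383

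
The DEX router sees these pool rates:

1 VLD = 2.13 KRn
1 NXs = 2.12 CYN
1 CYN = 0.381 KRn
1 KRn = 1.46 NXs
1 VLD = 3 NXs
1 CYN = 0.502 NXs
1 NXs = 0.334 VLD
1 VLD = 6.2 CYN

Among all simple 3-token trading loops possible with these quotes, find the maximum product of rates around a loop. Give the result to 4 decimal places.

NXs→CYN→KRn→NXs: 2.12 × 0.381 × 1.46 = 1.17927
NXs→VLD→CYN→NXs: 0.334 × 6.2 × 0.502 = 1.03954
NXs→VLD→KRn→NXs: 0.334 × 2.13 × 1.46 = 1.03867
Maximum is NXs→CYN→KRn→NXs at 1.1793; arbitrage exists.

1.1793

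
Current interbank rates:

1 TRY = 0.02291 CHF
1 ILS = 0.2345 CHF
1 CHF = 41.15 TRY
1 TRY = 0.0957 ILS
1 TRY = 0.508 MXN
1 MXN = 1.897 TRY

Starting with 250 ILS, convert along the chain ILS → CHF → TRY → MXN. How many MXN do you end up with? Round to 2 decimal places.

1225.51

250 ILS × 0.2345 = 58.625 CHF
58.625 CHF × 41.15 = 2412.41875 TRY
2412.41875 TRY × 0.508 = 1225.508725 MXN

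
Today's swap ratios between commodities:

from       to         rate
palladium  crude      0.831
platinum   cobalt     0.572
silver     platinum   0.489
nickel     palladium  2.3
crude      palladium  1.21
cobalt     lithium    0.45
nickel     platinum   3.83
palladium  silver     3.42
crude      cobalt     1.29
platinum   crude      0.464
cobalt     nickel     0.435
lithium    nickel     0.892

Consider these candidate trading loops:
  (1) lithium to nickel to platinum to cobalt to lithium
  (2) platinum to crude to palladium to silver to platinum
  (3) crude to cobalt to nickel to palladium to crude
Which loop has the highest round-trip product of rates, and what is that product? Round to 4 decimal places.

1.0725

(1) 0.892 × 3.83 × 0.572 × 0.45 = 0.87937
(2) 0.464 × 1.21 × 3.42 × 0.489 = 0.93894
(3) 1.29 × 0.435 × 2.3 × 0.831 = 1.07253
Highest is cycle (3) at 1.0725 (>1, arbitrage).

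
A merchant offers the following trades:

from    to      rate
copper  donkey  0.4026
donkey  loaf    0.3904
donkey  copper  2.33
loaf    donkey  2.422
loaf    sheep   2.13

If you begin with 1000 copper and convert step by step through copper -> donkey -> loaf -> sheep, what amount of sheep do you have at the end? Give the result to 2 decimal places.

334.78

1000 copper × 0.4026 = 402.6 donkey
402.6 donkey × 0.3904 = 157.17504 loaf
157.17504 loaf × 2.13 = 334.7828352 sheep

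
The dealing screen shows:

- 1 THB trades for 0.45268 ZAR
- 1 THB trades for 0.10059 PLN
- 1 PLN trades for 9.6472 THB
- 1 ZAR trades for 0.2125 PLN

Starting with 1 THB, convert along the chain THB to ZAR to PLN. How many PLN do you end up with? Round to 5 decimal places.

0.09619

1 THB × 0.45268 = 0.45268 ZAR
0.45268 ZAR × 0.2125 = 0.0961945 PLN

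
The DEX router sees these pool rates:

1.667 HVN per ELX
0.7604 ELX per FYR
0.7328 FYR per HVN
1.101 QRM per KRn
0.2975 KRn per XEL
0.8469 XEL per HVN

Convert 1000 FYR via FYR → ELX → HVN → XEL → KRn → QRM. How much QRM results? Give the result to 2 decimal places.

1000 FYR × 0.7604 = 760.4 ELX
760.4 ELX × 1.667 = 1267.5868 HVN
1267.5868 HVN × 0.8469 = 1073.51926092 XEL
1073.51926092 XEL × 0.2975 = 319.3719801237 KRn
319.3719801237 KRn × 1.101 = 351.6285501161937 QRM

351.63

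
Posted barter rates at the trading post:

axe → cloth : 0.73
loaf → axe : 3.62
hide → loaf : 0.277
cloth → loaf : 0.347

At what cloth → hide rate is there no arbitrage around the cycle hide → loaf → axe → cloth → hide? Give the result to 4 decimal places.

1.3661

Known legs of the cycle: 0.277 × 3.62 × 0.73 = 0.7320002
For no arbitrage the full-cycle product must be 1, so the missing rate is 1 / 0.7320002 ≈ 1.366120.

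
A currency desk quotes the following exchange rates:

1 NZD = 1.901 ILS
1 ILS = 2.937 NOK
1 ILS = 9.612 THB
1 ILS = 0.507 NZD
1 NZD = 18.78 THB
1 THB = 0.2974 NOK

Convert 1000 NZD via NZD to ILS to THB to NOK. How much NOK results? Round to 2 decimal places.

1000 NZD × 1.901 = 1901 ILS
1901 ILS × 9.612 = 18272.412 THB
18272.412 THB × 0.2974 = 5434.2153288 NOK

5434.22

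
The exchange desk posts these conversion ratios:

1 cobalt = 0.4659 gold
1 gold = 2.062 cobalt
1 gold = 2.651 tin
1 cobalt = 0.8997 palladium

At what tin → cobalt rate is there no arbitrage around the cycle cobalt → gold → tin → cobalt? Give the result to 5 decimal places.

Known legs of the cycle: 0.4659 × 2.651 = 1.2351009
For no arbitrage the full-cycle product must be 1, so the missing rate is 1 / 1.2351009 ≈ 0.8096505.

0.80965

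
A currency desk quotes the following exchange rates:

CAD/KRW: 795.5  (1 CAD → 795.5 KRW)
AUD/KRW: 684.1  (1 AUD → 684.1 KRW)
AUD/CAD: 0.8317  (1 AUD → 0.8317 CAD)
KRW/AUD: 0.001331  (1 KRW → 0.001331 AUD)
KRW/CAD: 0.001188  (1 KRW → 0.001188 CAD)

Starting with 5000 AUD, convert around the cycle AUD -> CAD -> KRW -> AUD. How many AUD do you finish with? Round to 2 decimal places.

4403.06

5000 AUD × 0.8317 = 4158.5 CAD
4158.5 CAD × 795.5 = 3308086.75 KRW
3308086.75 KRW × 0.001331 = 4403.06346425 AUD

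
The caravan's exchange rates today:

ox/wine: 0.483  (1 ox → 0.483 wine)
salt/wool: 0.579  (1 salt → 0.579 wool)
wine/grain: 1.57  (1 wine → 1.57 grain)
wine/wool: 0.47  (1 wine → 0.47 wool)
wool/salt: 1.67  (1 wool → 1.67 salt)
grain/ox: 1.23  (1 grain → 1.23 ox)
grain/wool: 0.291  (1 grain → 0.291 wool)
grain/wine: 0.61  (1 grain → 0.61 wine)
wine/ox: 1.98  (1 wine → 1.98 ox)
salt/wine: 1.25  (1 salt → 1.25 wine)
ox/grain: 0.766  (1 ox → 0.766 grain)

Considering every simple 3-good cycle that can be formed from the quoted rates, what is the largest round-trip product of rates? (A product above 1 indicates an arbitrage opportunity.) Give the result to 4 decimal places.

0.9811

salt→wine→wool→salt: 1.25 × 0.47 × 1.67 = 0.98113
ox→wine→grain→ox: 0.483 × 1.57 × 1.23 = 0.93272
ox→grain→wine→ox: 0.766 × 0.61 × 1.98 = 0.92517
Maximum is salt→wine→wool→salt at 0.9811; no arbitrage — every cycle loses value.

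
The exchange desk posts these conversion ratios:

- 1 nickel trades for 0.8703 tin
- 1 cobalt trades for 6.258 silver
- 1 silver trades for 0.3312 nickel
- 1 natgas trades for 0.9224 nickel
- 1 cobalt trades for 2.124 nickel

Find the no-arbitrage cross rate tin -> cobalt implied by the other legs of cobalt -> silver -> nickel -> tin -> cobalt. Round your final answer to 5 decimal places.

0.55438

Known legs of the cycle: 6.258 × 0.3312 × 0.8703 = 1.80382694688
For no arbitrage the full-cycle product must be 1, so the missing rate is 1 / 1.80382694688 ≈ 0.5543769.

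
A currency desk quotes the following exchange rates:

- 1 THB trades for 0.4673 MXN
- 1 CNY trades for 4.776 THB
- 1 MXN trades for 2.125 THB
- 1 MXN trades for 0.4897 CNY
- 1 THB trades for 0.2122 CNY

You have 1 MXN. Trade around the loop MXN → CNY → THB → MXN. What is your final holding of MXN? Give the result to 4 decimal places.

1.0929

1 MXN × 0.4897 = 0.4897 CNY
0.4897 CNY × 4.776 = 2.3388072 THB
2.3388072 THB × 0.4673 = 1.09292460456 MXN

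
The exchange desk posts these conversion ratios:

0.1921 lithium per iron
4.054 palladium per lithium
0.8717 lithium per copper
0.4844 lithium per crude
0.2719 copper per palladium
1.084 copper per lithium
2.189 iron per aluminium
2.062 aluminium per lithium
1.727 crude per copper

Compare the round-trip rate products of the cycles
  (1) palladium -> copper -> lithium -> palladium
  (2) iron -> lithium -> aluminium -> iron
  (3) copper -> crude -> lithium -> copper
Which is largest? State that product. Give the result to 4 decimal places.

0.9609

(1) 0.2719 × 0.8717 × 4.054 = 0.96086
(2) 0.1921 × 2.062 × 2.189 = 0.86709
(3) 1.727 × 0.4844 × 1.084 = 0.90683
Highest is cycle (1) at 0.9609 (≤1, no arbitrage).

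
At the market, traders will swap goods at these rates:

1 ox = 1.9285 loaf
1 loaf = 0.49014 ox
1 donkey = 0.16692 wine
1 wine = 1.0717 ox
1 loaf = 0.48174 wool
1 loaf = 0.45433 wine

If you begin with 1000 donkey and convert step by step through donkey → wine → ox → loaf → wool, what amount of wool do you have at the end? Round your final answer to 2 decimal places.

1000 donkey × 0.16692 = 166.92 wine
166.92 wine × 1.0717 = 178.888164 ox
178.888164 ox × 1.9285 = 344.985824274 loaf
344.985824274 loaf × 0.48174 = 166.19347098575676 wool

166.19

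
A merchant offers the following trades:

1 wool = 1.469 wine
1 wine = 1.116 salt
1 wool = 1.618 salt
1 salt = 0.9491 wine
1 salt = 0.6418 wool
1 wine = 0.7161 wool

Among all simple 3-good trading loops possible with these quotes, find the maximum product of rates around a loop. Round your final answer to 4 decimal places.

wine→wool→salt→wine: 0.7161 × 1.618 × 0.9491 = 1.09967
wine→salt→wool→wine: 1.116 × 0.6418 × 1.469 = 1.05217
Maximum is wine→wool→salt→wine at 1.0997; arbitrage exists.

1.0997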